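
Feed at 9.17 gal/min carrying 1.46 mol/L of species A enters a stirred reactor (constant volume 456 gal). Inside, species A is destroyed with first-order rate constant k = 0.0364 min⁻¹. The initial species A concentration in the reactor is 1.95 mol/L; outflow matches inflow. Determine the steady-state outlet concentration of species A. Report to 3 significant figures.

V dC/dt = Q(C_in − C) − k V C.
Steady state (dC/dt = 0): C_ss = Q C_in/(Q + kV) = C_in/(1 + kV/Q).
C_ss = 9.17·1.46/(9.17 + 0.0364·456) = 13.388/25.768 = 0.51956 mol/L.

0.520 mol/L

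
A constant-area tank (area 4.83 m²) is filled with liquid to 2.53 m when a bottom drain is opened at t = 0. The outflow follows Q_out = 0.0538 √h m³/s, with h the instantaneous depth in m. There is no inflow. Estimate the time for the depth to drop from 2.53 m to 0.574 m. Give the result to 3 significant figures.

150 s

A dh/dt = −Q_out = −0.0538 √h.
∫ h^(−1/2) dh = −(0.0538/A) ∫ dt, giving 2√h = 2√h₀ − (0.0538/A) t.
t = 2A(√h₀ − √h)/0.0538 = 2·4.83·(√2.53 − √0.574)/0.0538
  = 9.6600 × (1.5906 − 0.75763) / 0.0538 = 149.56 s.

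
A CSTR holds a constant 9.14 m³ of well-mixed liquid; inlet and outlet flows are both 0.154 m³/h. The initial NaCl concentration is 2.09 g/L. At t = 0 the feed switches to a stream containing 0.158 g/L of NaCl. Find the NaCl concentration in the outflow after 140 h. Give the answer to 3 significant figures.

0.341 g/L

Species balance on the tank: V dC/dt = Q(C_in − C).
Rewrite as dC/dt + C/τ = C_in/τ, τ = V/Q = 59.351 h.
Integrating: C(t) = C_in + (C₀ − C_in) e^(−t/τ).
C(140) = 0.158 + (2.09 − 0.158)·e^(−140/59.351) = 0.158 + (1.9320)·0.094528 = 0.34063 g/L.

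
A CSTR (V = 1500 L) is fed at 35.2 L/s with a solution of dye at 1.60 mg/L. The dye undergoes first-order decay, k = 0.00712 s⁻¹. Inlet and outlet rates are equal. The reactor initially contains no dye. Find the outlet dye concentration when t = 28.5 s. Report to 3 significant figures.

0.714 mg/L

Species balance: V dC/dt = Q C_in − Q C − k V C.
This is linear with rate a = Q/V + k = 0.030587 s⁻¹.
C_ss = Q C_in/(Q + kV) = 1.2276 mg/L; C(t) = C_ss + (C₀ − C_ss) e^(−a t).
C(28.5) = 1.2276 + (-1.2276)·e^(−0.030587·28.5) = 1.2276 + (-1.2276)·0.41823 = 0.71415 mg/L.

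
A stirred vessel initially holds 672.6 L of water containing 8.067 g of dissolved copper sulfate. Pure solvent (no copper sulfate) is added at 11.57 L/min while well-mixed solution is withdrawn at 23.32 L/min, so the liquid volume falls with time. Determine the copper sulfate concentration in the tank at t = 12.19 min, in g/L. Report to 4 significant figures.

0.009474 g/L

Total volume: dV/dt = Q_in − Q_out = -11.7500 L/min, so V(t) = 672.6 − 11.7500 t and V(12.19) = 529.368 L.
Species balance (pure solvent in): dm/dt = −Q_out · m/V(t).
dm/m = −Q_out dt/(V₀ − 11.7500 t); integrating gives ln(m/m₀) = −(Q_out/(Q_in−Q_out)) ln(V/V₀).
m = m₀ (V₀/V)^(Q_out/(Q_in−Q_out)) = 8.067 × (672.6/529.368)^(-1.98468) = 5.01541 g.
C = m/V = 5.01541/529.368 = 0.00947434 g/L.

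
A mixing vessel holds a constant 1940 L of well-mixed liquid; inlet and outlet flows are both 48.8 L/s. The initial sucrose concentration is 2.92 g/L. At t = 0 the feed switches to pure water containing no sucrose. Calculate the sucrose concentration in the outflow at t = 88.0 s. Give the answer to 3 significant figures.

0.319 g/L

Unsteady species balance (constant V, well mixed): V dC/dt = Q(C_in − C).
Time constant τ = V/Q = 1940/48.8 = 39.754 s.
Solution: C(t) = C_in + (C₀ − C_in) e^(−t/τ).
C(88.0) = 0 + (2.92 − 0)·e^(−88.0/39.754) = 0 + (2.9200)·0.10931 = 0.31917 g/L.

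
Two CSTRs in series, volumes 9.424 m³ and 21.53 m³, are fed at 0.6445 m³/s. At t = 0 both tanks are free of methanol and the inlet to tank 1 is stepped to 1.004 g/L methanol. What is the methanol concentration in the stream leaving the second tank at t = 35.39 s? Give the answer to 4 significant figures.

0.4545 g/L

Each tank obeys Vᵢ dCᵢ/dt = Q(Cᵢ₋₁ − Cᵢ), so τᵢ = Vᵢ/Q.
τ₁ = 9.424/0.6445 = 14.6222 s; τ₂ = 21.53/0.6445 = 33.4057 s.
Tank 1: C₁ = C_in(1 − e^(−t/τ₁)). Tank 2 (τ₁ ≠ τ₂): C₂ = C_in[1 − (τ₁ e^(−t/τ₁) − τ₂ e^(−t/τ₂))/(τ₁ − τ₂)].
At t = 35.39: e^(−t/τ₁) = 0.0888954, e^(−t/τ₂) = 0.346664.
C₂ = 1.004·[1 − (14.6222·0.0888954 − 33.4057·0.346664)/(-18.7836)] = 1.004·0.452674 = 0.454485 g/L.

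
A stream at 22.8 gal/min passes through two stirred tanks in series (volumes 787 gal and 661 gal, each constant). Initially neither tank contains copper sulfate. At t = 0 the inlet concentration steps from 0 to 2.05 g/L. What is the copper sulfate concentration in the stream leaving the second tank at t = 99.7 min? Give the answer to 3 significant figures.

1.68 g/L

Each tank obeys Vᵢ dCᵢ/dt = Q(Cᵢ₋₁ − Cᵢ), so τᵢ = Vᵢ/Q.
τ₁ = 787/22.8 = 34.518 min; τ₂ = 661/22.8 = 28.991 min.
Tank 1: C₁ = C_in(1 − e^(−t/τ₁)). Tank 2 (τ₁ ≠ τ₂): C₂ = C_in[1 − (τ₁ e^(−t/τ₁) − τ₂ e^(−t/τ₂))/(τ₁ − τ₂)].
At t = 99.7: e^(−t/τ₁) = 0.055666, e^(−t/τ₂) = 0.032098.
C₂ = 2.05·[1 − (34.518·0.055666 − 28.991·0.032098)/(5.5263)] = 2.05·0.82069 = 1.6824 g/L.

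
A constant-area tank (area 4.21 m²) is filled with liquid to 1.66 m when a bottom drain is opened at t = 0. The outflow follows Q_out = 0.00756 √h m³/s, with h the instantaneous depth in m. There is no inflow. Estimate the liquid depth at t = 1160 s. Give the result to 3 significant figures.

With no inflow, A dh/dt = −0.00756 √h.
This is separable: 2 d(√h)/dt = −0.00756/A, so √h = √h₀ − (0.00756/(2A)) t.
√h = √1.66 − 0.00756·1160/(2·4.21) = 1.2884 − 1.0415 = 0.24689.
h = 0.24689² = 0.060955 m.

0.0610 m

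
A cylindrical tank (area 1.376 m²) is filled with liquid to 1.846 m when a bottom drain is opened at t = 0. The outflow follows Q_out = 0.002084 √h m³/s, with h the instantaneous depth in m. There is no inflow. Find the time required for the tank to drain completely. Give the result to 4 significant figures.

Mass balance (ρ constant): A dh/dt = −0.002084 √h.
∫ h^(−1/2) dh = −(0.002084/A) ∫ dt, giving 2√h = 2√h₀ − (0.002084/A) t.
Tank is empty when √h = 0: t_empty = 2A√h₀/0.002084.
t_empty = 2·1.376·√1.846/0.002084 = 2.75200·1.35868/0.002084 = 1794.18 s.

1794 s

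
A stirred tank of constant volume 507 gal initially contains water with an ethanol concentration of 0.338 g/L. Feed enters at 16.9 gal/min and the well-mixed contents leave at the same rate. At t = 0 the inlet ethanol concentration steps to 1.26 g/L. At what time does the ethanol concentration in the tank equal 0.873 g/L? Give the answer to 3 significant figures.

Species balance: V dC/dt = Q(C_in − C) ⇒ τ = V/Q = 30.000 min.
C(t) = C_in + (C₀ − C_in) e^(−t/τ). Set C = 0.873 and solve for t:
e^(−t/τ) = (C − C_in)/(C₀ − C_in) = (0.873 − 1.26)/(0.338 − 1.26) = 0.41974
t = −τ ln(…) = 30.000 × 0.86812 = 26.044 min.

26.0 min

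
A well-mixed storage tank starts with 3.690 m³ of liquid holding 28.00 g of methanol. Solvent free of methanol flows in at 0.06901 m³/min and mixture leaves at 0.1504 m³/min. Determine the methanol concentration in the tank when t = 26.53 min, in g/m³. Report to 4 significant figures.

Total volume: dV/dt = Q_in − Q_out = -0.0813900 m³/min, so V(t) = 3.690 − 0.0813900 t and V(26.53) = 1.53072 m³.
Species balance (pure solvent in): dm/dt = −Q_out · m/V(t).
dm/m = −Q_out dt/(V₀ − 0.0813900 t); integrating gives ln(m/m₀) = −(Q_out/(Q_in−Q_out)) ln(V/V₀).
m = m₀ (V₀/V)^(Q_out/(Q_in−Q_out)) = 28.00 × (3.690/1.53072)^(-1.84789) = 5.50837 g.
C = m/V = 5.50837/1.53072 = 3.59854 g/m³.

3.599 g/m³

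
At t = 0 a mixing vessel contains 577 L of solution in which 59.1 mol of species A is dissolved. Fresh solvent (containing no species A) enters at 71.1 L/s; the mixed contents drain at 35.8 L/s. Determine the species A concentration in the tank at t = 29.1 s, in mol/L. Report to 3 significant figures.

Let m(t) be the amount of species A. Volume: V(t) = V₀ + (Q_in − Q_out) t = 577 + 35.300 t; V(29.1) = 1604.2 L.
Solute balance: dm/dt = 0 − Q_out C = −Q_out m/V(t).
Separate: dm/m = −Q_out dt/V(t) ⇒ ln(m/m₀) = −(Q_out/(Q_in−Q_out)) ln(V/V₀).
m = m₀ (V₀/V)^(Q_out/(Q_in−Q_out)) = 59.1 × (577/1604.2)^(1.0142) = 20.951 mol.
C = m/V = 20.951/1604.2 = 0.013060 mol/L.

0.0131 mol/L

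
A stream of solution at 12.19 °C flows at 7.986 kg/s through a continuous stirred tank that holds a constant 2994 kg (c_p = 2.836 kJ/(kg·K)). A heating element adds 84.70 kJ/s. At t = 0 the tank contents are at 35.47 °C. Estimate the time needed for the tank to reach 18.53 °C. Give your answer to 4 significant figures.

M c_p dT/dt = ṁ c_p (T_in − T) + Q̇.
τ = M/ṁ = 374.906 s; T_ss = T_in + Q̇/(ṁ c_p) = 15.9298 °C.
T(t) = T_ss + (T₀ − T_ss) e^(−t/τ). Set T = 18.53:
e^(−t/τ) = (18.53 − 15.9298)/(35.47 − 15.9298) = 0.133069
t = −374.906 · ln(0.133069) = 756.142 s.

756.1 s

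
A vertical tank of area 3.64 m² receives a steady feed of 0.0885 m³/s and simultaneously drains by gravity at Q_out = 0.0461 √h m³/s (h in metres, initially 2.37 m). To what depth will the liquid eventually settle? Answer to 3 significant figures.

Mass balance (ρ constant): A dh/dt = Q_in − 0.0461 √h. At steady state dh/dt = 0:
Q_in = 0.0461 √h_ss ⇒ √h_ss = 0.0885/0.0461 = 1.9197.
h_ss = 1.9197² = 3.6854 m. (Since h₀ = 2.37 m < h_ss, the level will rise toward this value.)

3.69 m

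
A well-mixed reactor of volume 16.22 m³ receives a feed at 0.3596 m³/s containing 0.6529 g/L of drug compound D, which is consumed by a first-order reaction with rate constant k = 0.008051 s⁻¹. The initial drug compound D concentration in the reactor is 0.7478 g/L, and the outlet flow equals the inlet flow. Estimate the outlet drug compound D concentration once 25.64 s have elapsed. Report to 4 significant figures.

V dC/dt = Q(C_in − C) − k V C.
dC/dt = (Q/V) C_in − (Q/V + k) C; effective rate a = Q/V + k = 0.0221702 + 0.008051 = 0.0302212 s⁻¹.
C_ss = Q C_in/(Q + kV) = 0.478966 g/L; C(t) = C_ss + (C₀ − C_ss) e^(−a t).
C(25.64) = 0.478966 + (0.268834)·e^(−0.0302212·25.64) = 0.478966 + (0.268834)·0.460763 = 0.602835 g/L.

0.6028 g/L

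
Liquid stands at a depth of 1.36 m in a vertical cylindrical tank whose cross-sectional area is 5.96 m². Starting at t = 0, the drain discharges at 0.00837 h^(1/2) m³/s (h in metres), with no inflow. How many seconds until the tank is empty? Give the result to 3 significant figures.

1660 s

Accumulation of liquid (constant cross-section A): A dh/dt = −0.00837 √h.
Separate and integrate: 2(√h − √h₀) = −(0.00837/A) t.
Tank is empty when √h = 0: t_empty = 2A√h₀/0.00837.
t_empty = 2·5.96·√1.36/0.00837 = 11.920·1.1662/0.00837 = 1660.8 s.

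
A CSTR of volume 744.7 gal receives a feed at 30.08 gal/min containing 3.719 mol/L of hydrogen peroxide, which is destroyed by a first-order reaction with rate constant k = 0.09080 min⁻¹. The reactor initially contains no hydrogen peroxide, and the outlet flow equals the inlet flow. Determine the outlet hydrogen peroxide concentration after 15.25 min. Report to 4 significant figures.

Species balance: V dC/dt = Q C_in − Q C − k V C.
dC/dt = (Q/V) C_in − (Q/V + k) C; effective rate a = Q/V + k = 0.0403921 + 0.09080 = 0.131192 min⁻¹.
C_ss = Q C_in/(Q + kV) = 1.14502 mol/L; C(t) = C_ss + (C₀ − C_ss) e^(−a t).
C(15.25) = 1.14502 + (-1.14502)·e^(−0.131192·15.25) = 1.14502 + (-1.14502)·0.135243 = 0.990168 mol/L.

0.9902 mol/L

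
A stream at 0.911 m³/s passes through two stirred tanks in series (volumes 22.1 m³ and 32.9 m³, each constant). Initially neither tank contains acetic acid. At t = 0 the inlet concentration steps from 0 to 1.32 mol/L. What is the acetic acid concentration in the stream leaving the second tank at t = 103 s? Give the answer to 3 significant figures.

1.13 mol/L

Species balance on tank i: dCᵢ/dt = (Cᵢ₋₁ − Cᵢ)/τᵢ with τᵢ = Vᵢ/Q.
τ₁ = 22.1/0.911 = 24.259 s; τ₂ = 32.9/0.911 = 36.114 s.
Tank 1: C₁ = C_in(1 − e^(−t/τ₁)). Tank 2 (τ₁ ≠ τ₂): C₂ = C_in[1 − (τ₁ e^(−t/τ₁) − τ₂ e^(−t/τ₂))/(τ₁ − τ₂)].
At t = 103: e^(−t/τ₁) = 0.014324, e^(−t/τ₂) = 0.057725.
C₂ = 1.32·[1 − (24.259·0.014324 − 36.114·0.057725)/(-11.855)] = 1.32·0.85346 = 1.1266 mol/L.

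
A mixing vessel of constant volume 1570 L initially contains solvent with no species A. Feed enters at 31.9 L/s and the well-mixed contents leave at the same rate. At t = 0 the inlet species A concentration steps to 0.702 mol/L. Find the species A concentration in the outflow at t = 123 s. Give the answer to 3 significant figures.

Unsteady species balance (constant V, well mixed): V dC/dt = Q(C_in − C).
Time constant τ = V/Q = 1570/31.9 = 49.216 s.
This is linear first-order; C(t) = C_in + (C₀ − C_in) e^(−t/τ).
C(123) = 0.702 + (0 − 0.702)·e^(−123/49.216) = 0.702 + (-0.70200)·0.082153 = 0.64433 mol/L.

0.644 mol/L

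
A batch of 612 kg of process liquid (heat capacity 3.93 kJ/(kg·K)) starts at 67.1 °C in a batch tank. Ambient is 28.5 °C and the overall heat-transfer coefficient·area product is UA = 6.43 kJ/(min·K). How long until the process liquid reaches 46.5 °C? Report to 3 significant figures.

Unsteady energy balance on the tank contents: M c_p dT/dt = −UA(T − T_amb).
τ = M c_p/UA = 374.05 min; T_ss = T_amb = 28.500 °C.
T(t) = T_ss + (T₀ − T_ss)e^(−t/τ); set T = 46.5:
t = −τ ln[(T − T_ss)/(T₀ − T_ss)] = −374.05 · ln(0.46632) = 285.36 min.

285 min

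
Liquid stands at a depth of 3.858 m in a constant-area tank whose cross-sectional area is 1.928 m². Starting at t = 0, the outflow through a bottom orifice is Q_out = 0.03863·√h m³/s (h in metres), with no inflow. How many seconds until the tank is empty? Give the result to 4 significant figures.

196.1 s

With no inflow, A dh/dt = −0.03863 √h.
∫ h^(−1/2) dh = −(0.03863/A) ∫ dt, giving 2√h = 2√h₀ − (0.03863/A) t.
Set h = 0: 2√h₀ = (0.03863/A) t_empty ⇒ t_empty = 2A√h₀/0.03863.
t_empty = 2·1.928·√3.858/0.03863 = 3.85600·1.96418/0.03863 = 196.062 s.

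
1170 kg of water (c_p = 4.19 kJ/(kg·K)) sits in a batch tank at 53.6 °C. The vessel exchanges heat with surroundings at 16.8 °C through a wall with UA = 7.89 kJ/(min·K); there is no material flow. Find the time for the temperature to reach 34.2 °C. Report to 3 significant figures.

465 min

Heat balance on the well-mixed liquid: M c_p dT/dt = −UA(T − T_amb).
τ = M c_p/UA = 621.33 min; T_ss = T_amb = 16.800 °C.
T(t) = T_ss + (T₀ − T_ss)e^(−t/τ); set T = 34.2:
t = −τ ln[(T − T_ss)/(T₀ − T_ss)] = −621.33 · ln(0.47283) = 465.39 min.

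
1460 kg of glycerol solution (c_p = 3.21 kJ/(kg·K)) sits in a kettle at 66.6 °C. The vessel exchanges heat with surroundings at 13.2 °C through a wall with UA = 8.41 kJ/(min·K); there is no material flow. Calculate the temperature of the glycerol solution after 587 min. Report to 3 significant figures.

First-law balance (no shaft work): M c_p dT/dt = −UA(T − T_amb).
dT/dt = (T_ss − T)/τ with T_ss = T_amb = 13.200 °C, τ = M c_p/UA = 1460·3.21/8.41 = 557.27 min.
Integrating: T(t) = T_ss + (T₀ − T_ss) e^(−t/τ).
T(587) = 13.200 + (53.400)·0.34876 = 31.824 °C.

31.8 °C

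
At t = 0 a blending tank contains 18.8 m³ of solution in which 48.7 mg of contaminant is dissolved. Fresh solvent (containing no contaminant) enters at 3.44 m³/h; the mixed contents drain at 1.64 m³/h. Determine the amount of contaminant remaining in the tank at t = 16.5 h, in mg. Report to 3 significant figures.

20.5 mg

Total volume: dV/dt = Q_in − Q_out = 1.8000 m³/h, so V(t) = 18.8 + 1.8000 t and V(16.5) = 48.500 m³.
Species balance (pure solvent in): dm/dt = −Q_out · m/V(t).
dm/m = −Q_out dt/(V₀ + 1.8000 t); integrating gives ln(m/m₀) = −(Q_out/(Q_in−Q_out)) ln(V/V₀).
m = m₀ (V₀/V)^(Q_out/(Q_in−Q_out)) = 48.7 × (18.8/48.500)^(0.91111) = 20.537 mg.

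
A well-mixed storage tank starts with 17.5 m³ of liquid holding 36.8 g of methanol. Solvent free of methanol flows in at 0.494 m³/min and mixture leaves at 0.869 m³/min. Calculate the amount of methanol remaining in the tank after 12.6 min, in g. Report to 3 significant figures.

Total volume: dV/dt = Q_in − Q_out = -0.37500 m³/min, so V(t) = 17.5 − 0.37500 t and V(12.6) = 12.775 m³.
Species balance (pure solvent in): dm/dt = −Q_out · m/V(t).
dm/m = −Q_out dt/(V₀ − 0.37500 t); integrating gives ln(m/m₀) = −(Q_out/(Q_in−Q_out)) ln(V/V₀).
m = m₀ (V₀/V)^(Q_out/(Q_in−Q_out)) = 36.8 × (17.5/12.775)^(-2.3173) = 17.747 g.

17.7 g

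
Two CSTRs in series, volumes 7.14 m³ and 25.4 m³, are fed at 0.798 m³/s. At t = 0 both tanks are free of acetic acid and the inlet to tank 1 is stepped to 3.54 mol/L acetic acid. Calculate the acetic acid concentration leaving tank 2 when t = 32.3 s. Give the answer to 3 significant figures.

1.79 mol/L

Time constants: τᵢ = Vᵢ/Q for each well-mixed tank.
τ₁ = 7.14/0.798 = 8.9474 s; τ₂ = 25.4/0.798 = 31.830 s.
Tank 1: C₁ = C_in(1 − e^(−t/τ₁)). Tank 2 (τ₁ ≠ τ₂): C₂ = C_in[1 − (τ₁ e^(−t/τ₁) − τ₂ e^(−t/τ₂))/(τ₁ − τ₂)].
At t = 32.3: e^(−t/τ₁) = 0.027052, e^(−t/τ₂) = 0.36248.
C₂ = 3.54·[1 − (8.9474·0.027052 − 31.830·0.36248)/(-22.882)] = 3.54·0.50636 = 1.7925 mol/L.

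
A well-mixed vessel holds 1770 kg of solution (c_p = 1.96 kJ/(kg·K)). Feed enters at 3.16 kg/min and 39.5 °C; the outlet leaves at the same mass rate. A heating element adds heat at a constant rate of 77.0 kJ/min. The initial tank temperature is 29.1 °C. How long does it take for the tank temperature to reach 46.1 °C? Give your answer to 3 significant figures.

Energy balance: M c_p dT/dt = ṁ c_p (T_in − T) + 77.0.
τ = M/ṁ = 560.13 min; T_ss = T_in + Q̇/(ṁ c_p) = 51.932 °C.
T(t) = T_ss + (T₀ − T_ss) e^(−t/τ). Set T = 46.1:
e^(−t/τ) = (46.1 − 51.932)/(29.1 − 51.932) = 0.25544
t = −560.13 · ln(0.25544) = 764.45 min.

764 min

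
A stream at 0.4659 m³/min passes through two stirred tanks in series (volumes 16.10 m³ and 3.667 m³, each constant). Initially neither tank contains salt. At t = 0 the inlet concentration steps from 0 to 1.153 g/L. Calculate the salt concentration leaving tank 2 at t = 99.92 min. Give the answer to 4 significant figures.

1.070 g/L

Time constants: τᵢ = Vᵢ/Q for each well-mixed tank.
τ₁ = 16.10/0.4659 = 34.5568 min; τ₂ = 3.667/0.4659 = 7.87079 min.
Tank 1: C₁ = C_in(1 − e^(−t/τ₁)). Tank 2 (τ₁ ≠ τ₂): C₂ = C_in[1 − (τ₁ e^(−t/τ₁) − τ₂ e^(−t/τ₂))/(τ₁ − τ₂)].
At t = 99.92: e^(−t/τ₁) = 0.0554944, e^(−t/τ₂) = 3.06628e-06.
C₂ = 1.153·[1 − (34.5568·0.0554944 − 7.87079·3.06628e-06)/(26.6860)] = 1.153·0.928139 = 1.07014 g/L.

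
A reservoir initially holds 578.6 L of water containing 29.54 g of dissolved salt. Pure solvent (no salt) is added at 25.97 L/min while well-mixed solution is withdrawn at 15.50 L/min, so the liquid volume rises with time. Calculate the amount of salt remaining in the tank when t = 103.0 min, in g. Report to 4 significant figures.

6.222 g

Total volume: dV/dt = Q_in − Q_out = 10.4700 L/min, so V(t) = 578.6 + 10.4700 t and V(103.0) = 1657.01 L.
Species balance (pure solvent in): dm/dt = −Q_out · m/V(t).
dm/m = −Q_out dt/(V₀ + 10.4700 t); integrating gives ln(m/m₀) = −(Q_out/(Q_in−Q_out)) ln(V/V₀).
m = m₀ (V₀/V)^(Q_out/(Q_in−Q_out)) = 29.54 × (578.6/1657.01)^(1.48042) = 6.22211 g.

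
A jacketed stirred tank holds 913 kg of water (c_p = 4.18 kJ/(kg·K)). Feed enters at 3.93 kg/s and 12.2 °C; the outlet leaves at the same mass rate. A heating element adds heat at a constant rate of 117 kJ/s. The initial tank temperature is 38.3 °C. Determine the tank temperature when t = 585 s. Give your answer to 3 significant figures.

20.9 °C

M c_p dT/dt = ṁ c_p (T_in − T) + Q̇.
Rearrange: dT/dt = (T_ss − T)/τ with τ = M/ṁ = 232.32 s and T_ss = T_in + Q̇/(ṁ c_p) = 19.322 °C.
Integrating: T(t) = T_ss + (T₀ − T_ss) e^(−t/τ).
T(585) = 19.322 + (18.978)·e^(−585/232.32) = 19.322 + (18.978)·0.080610 = 20.852 °C.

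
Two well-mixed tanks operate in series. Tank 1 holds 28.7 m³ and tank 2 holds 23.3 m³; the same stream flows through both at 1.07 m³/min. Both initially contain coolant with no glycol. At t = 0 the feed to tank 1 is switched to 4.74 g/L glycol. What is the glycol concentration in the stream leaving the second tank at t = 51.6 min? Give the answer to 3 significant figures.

Species balance on tank i: dCᵢ/dt = (Cᵢ₋₁ − Cᵢ)/τᵢ with τᵢ = Vᵢ/Q.
τ₁ = 28.7/1.07 = 26.822 min; τ₂ = 23.3/1.07 = 21.776 min.
Tank 1: C₁ = C_in(1 − e^(−t/τ₁)). Tank 2 (τ₁ ≠ τ₂): C₂ = C_in[1 − (τ₁ e^(−t/τ₁) − τ₂ e^(−t/τ₂))/(τ₁ − τ₂)].
At t = 51.6: e^(−t/τ₁) = 0.14606, e^(−t/τ₂) = 0.093517.
C₂ = 4.74·[1 − (26.822·0.14606 − 21.776·0.093517)/(5.0467)] = 4.74·0.62725 = 2.9731 g/L.

2.97 g/L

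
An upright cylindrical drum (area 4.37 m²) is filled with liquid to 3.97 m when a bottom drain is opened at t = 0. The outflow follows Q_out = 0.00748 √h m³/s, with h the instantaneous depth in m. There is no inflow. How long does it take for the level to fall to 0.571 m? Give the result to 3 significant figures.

1450 s

A dh/dt = −Q_out = −0.00748 √h.
This is separable: 2 d(√h)/dt = −0.00748/A, so √h = √h₀ − (0.00748/(2A)) t.
t = 2A(√h₀ − √h)/0.00748 = 2·4.37·(√3.97 − √0.571)/0.00748
  = 8.7400 × (1.9925 − 0.75565) / 0.00748 = 1445.2 s.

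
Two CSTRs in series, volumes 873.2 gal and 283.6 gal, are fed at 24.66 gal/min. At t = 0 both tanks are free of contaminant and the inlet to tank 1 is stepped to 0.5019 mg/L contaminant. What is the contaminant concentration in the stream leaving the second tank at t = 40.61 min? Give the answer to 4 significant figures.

0.2729 mg/L

Each tank obeys Vᵢ dCᵢ/dt = Q(Cᵢ₋₁ − Cᵢ), so τᵢ = Vᵢ/Q.
τ₁ = 873.2/24.66 = 35.4096 min; τ₂ = 283.6/24.66 = 11.5004 min.
Tank 1: C₁ = C_in(1 − e^(−t/τ₁)). Tank 2 (τ₁ ≠ τ₂): C₂ = C_in[1 − (τ₁ e^(−t/τ₁) − τ₂ e^(−t/τ₂))/(τ₁ − τ₂)].
At t = 40.61: e^(−t/τ₁) = 0.317631, e^(−t/τ₂) = 0.0292704.
C₂ = 0.5019·[1 − (35.4096·0.317631 − 11.5004·0.0292704)/(23.9092)] = 0.5019·0.543666 = 0.272866 mg/L.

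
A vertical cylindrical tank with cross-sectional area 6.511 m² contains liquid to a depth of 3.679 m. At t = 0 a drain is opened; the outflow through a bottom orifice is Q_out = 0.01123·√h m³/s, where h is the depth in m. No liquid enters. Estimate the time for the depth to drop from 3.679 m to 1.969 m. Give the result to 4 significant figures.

597.0 s

With no inflow, A dh/dt = −0.01123 √h.
Separate and integrate: 2(√h − √h₀) = −(0.01123/A) t.
t = 2A(√h₀ − √h)/0.01123 = 2·6.511·(√3.679 − √1.969)/0.01123
  = 13.0220 × (1.91807 − 1.40321) / 0.01123 = 597.019 s.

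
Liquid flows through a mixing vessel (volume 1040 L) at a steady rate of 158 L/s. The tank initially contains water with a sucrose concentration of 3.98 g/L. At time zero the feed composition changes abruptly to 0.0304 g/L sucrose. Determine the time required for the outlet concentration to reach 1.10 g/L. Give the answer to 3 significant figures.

8.60 s

Species balance: V dC/dt = Q(C_in − C) ⇒ τ = V/Q = 6.5823 s.
C(t) = C_in + (C₀ − C_in) e^(−t/τ). Set C = 1.10 and solve for t:
e^(−t/τ) = (C − C_in)/(C₀ − C_in) = (1.10 − 0.0304)/(3.98 − 0.0304) = 0.27081
t = −τ ln(…) = 6.5823 × 1.3063 = 8.5986 s.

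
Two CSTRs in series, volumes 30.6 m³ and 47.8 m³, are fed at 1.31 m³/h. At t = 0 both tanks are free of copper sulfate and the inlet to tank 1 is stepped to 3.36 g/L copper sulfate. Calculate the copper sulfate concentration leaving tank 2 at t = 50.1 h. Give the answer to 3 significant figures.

1.69 g/L

Species balance on tank i: dCᵢ/dt = (Cᵢ₋₁ − Cᵢ)/τᵢ with τᵢ = Vᵢ/Q.
τ₁ = 30.6/1.31 = 23.359 h; τ₂ = 47.8/1.31 = 36.489 h.
Tank 1: C₁ = C_in(1 − e^(−t/τ₁)). Tank 2 (τ₁ ≠ τ₂): C₂ = C_in[1 − (τ₁ e^(−t/τ₁) − τ₂ e^(−t/τ₂))/(τ₁ − τ₂)].
At t = 50.1: e^(−t/τ₁) = 0.11709, e^(−t/τ₂) = 0.25334.
C₂ = 3.36·[1 − (23.359·0.11709 − 36.489·0.25334)/(-13.130)] = 3.36·0.50427 = 1.6944 g/L.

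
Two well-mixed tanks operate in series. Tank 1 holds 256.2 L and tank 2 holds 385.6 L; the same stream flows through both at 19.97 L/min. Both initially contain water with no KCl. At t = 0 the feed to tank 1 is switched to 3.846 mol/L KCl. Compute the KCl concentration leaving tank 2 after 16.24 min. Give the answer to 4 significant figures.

Each tank obeys Vᵢ dCᵢ/dt = Q(Cᵢ₋₁ − Cᵢ), so τᵢ = Vᵢ/Q.
τ₁ = 256.2/19.97 = 12.8292 min; τ₂ = 385.6/19.97 = 19.3090 min.
Solving the cascade with C₁(0)=C₂(0)=0 gives C₂(t) = C_in[1 − (τ₁ e^(−t/τ₁) − τ₂ e^(−t/τ₂))/(τ₁ − τ₂)].
At t = 16.24: e^(−t/τ₁) = 0.281997, e^(−t/τ₂) = 0.431253.
C₂ = 3.846·[1 − (12.8292·0.281997 − 19.3090·0.431253)/(-6.47972)] = 3.846·0.273234 = 1.05086 mol/L.

1.051 mol/L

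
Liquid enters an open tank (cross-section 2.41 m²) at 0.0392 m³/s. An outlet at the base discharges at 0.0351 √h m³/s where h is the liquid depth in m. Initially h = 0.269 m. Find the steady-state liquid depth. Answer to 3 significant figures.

Level balance: A dh/dt = 0.0392 − 0.0351 √h. Setting dh/dt = 0:
Q_in = 0.0351 √h_ss ⇒ √h_ss = 0.0392/0.0351 = 1.1168.
h_ss = 1.1168² = 1.2473 m. (Since h₀ = 0.269 m < h_ss, the level will rise toward this value.)

1.25 m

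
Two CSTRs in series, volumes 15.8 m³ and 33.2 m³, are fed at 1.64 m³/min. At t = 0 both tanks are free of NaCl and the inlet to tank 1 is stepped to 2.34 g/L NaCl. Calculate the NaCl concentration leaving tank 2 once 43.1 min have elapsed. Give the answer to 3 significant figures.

Time constants: τᵢ = Vᵢ/Q for each well-mixed tank.
τ₁ = 15.8/1.64 = 9.6341 min; τ₂ = 33.2/1.64 = 20.244 min.
Tank 1: C₁ = C_in(1 − e^(−t/τ₁)). Tank 2 (τ₁ ≠ τ₂): C₂ = C_in[1 − (τ₁ e^(−t/τ₁) − τ₂ e^(−t/τ₂))/(τ₁ − τ₂)].
At t = 43.1: e^(−t/τ₁) = 0.011405, e^(−t/τ₂) = 0.11895.
C₂ = 2.34·[1 − (9.6341·0.011405 − 20.244·0.11895)/(-10.610)] = 2.34·0.78339 = 1.8331 g/L.

1.83 g/L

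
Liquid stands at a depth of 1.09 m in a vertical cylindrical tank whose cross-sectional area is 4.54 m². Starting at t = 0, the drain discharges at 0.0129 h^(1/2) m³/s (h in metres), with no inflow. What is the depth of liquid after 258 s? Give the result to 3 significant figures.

With no inflow, A dh/dt = −0.0129 √h.
Separate and integrate: 2(√h − √h₀) = −(0.0129/A) t.
√h = √1.09 − 0.0129·258/(2·4.54) = 1.0440 − 0.36654 = 0.67749.
h = 0.67749² = 0.45899 m.

0.459 m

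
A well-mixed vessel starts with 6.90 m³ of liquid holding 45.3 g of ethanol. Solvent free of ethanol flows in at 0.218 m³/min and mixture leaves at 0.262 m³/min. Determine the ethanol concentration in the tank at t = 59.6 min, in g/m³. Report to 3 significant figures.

Total volume: dV/dt = Q_in − Q_out = -0.044000 m³/min, so V(t) = 6.90 − 0.044000 t and V(59.6) = 4.2776 m³.
No ethanol enters, so dm/dt = −Q_out · (m/V).
dm/m = −Q_out dt/(V₀ − 0.044000 t); integrating gives ln(m/m₀) = −(Q_out/(Q_in−Q_out)) ln(V/V₀).
m = m₀ (V₀/V)^(Q_out/(Q_in−Q_out)) = 45.3 × (6.90/4.2776)^(-5.9545) = 2.6281 g.
C = m/V = 2.6281/4.2776 = 0.61439 g/m³.

0.614 g/m³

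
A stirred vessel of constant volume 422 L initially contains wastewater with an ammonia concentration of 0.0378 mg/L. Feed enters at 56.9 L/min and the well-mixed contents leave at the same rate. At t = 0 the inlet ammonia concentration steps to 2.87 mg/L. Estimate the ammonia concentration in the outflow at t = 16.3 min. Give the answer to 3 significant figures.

Unsteady species balance (constant V, well mixed): V dC/dt = Q(C_in − C).
Rewrite as dC/dt + C/τ = C_in/τ, τ = V/Q = 7.4165 min.
Solution: C(t) = C_in + (C₀ − C_in) e^(−t/τ).
C(16.3) = 2.87 + (0.0378 − 2.87)·e^(−16.3/7.4165) = 2.87 + (-2.8322)·0.11105 = 2.5555 mg/L.

2.56 mg/L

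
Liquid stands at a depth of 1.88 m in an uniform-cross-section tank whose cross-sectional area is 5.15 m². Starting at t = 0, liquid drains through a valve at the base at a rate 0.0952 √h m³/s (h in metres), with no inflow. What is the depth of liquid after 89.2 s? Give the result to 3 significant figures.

0.299 m

With no inflow, A dh/dt = −0.0952 √h.
This is separable: 2 d(√h)/dt = −0.0952/A, so √h = √h₀ − (0.0952/(2A)) t.
√h = √1.88 − 0.0952·89.2/(2·5.15) = 1.3711 − 0.82445 = 0.54668.
h = 0.54668² = 0.29886 m.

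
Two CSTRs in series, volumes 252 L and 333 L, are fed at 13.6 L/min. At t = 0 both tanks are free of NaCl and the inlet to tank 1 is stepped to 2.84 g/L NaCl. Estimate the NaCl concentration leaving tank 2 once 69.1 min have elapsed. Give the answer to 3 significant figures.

Time constants: τᵢ = Vᵢ/Q for each well-mixed tank.
τ₁ = 252/13.6 = 18.529 min; τ₂ = 333/13.6 = 24.485 min.
Solving the cascade with C₁(0)=C₂(0)=0 gives C₂(t) = C_in[1 − (τ₁ e^(−t/τ₁) − τ₂ e^(−t/τ₂))/(τ₁ − τ₂)].
At t = 69.1: e^(−t/τ₁) = 0.024012, e^(−t/τ₂) = 0.059481.
C₂ = 2.84·[1 − (18.529·0.024012 − 24.485·0.059481)/(-5.9559)] = 2.84·0.83017 = 2.3577 g/L.

2.36 g/L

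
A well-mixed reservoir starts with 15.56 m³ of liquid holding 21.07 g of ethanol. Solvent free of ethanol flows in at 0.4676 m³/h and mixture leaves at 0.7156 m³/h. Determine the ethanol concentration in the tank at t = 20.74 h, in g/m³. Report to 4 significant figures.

0.6354 g/m³

Let m(t) be the amount of ethanol. Volume: V(t) = V₀ + (Q_in − Q_out) t = 15.56 − 0.248000 t; V(20.74) = 10.4165 m³.
Species balance (pure solvent in): dm/dt = −Q_out · m/V(t).
Separate: dm/m = −Q_out dt/V(t) ⇒ ln(m/m₀) = −(Q_out/(Q_in−Q_out)) ln(V/V₀).
m = m₀ (V₀/V)^(Q_out/(Q_in−Q_out)) = 21.07 × (15.56/10.4165)^(-2.88548) = 6.61847 g.
C = m/V = 6.61847/10.4165 = 0.635384 g/m³.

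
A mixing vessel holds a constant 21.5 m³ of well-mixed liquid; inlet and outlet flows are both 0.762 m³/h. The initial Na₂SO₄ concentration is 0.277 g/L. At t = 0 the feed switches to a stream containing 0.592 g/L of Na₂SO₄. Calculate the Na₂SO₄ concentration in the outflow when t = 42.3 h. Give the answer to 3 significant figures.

0.522 g/L

Unsteady species balance (constant V, well mixed): V dC/dt = Q(C_in − C).
So dC/dt = (C_in − C)/τ with τ = V/Q = 21.5/0.762 = 28.215 h.
C approaches C_in exponentially: C(t) = C_in + (C₀ − C_in) e^(−t/τ).
C(42.3) = 0.592 + (0.277 − 0.592)·e^(−42.3/28.215) = 0.592 + (-0.31500)·0.22331 = 0.52166 g/L.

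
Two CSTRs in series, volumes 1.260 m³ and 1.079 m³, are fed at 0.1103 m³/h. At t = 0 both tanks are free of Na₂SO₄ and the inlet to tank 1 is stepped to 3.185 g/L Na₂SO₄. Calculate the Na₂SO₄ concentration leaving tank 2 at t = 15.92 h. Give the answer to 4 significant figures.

Species balance on tank i: dCᵢ/dt = (Cᵢ₋₁ − Cᵢ)/τᵢ with τᵢ = Vᵢ/Q.
τ₁ = 1.260/0.1103 = 11.4234 h; τ₂ = 1.079/0.1103 = 9.78241 h.
Tank 1: C₁ = C_in(1 − e^(−t/τ₁)). Tank 2 (τ₁ ≠ τ₂): C₂ = C_in[1 − (τ₁ e^(−t/τ₁) − τ₂ e^(−t/τ₂))/(τ₁ − τ₂)].
At t = 15.92: e^(−t/τ₁) = 0.248172, e^(−t/τ₂) = 0.196438.
C₂ = 3.185·[1 − (11.4234·0.248172 − 9.78241·0.196438)/(1.64098)] = 3.185·0.443420 = 1.41229 g/L.

1.412 g/L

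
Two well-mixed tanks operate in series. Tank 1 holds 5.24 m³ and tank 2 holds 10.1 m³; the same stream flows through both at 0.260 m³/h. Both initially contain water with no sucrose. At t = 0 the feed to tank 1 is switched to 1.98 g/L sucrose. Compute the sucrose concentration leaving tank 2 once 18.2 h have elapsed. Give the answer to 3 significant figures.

Time constants: τᵢ = Vᵢ/Q for each well-mixed tank.
τ₁ = 5.24/0.260 = 20.154 h; τ₂ = 10.1/0.260 = 38.846 h.
Tank 1: C₁ = C_in(1 − e^(−t/τ₁)). Tank 2 (τ₁ ≠ τ₂): C₂ = C_in[1 − (τ₁ e^(−t/τ₁) − τ₂ e^(−t/τ₂))/(τ₁ − τ₂)].
At t = 18.2: e^(−t/τ₁) = 0.40533, e^(−t/τ₂) = 0.62593.
C₂ = 1.98·[1 − (20.154·0.40533 − 38.846·0.62593)/(-18.692)] = 1.98·0.13622 = 0.26971 g/L.

0.270 g/L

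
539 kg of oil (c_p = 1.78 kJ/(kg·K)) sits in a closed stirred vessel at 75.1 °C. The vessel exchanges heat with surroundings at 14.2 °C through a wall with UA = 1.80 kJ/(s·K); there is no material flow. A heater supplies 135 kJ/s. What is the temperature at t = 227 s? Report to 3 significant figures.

M c_p dT/dt = −UA(T − T_amb) + Q̇.
dT/dt = (T_ss − T)/τ with T_ss = T_amb + Q̇/UA = 14.2 + 135/1.80 = 89.200 °C, τ = M c_p/UA = 539·1.78/1.80 = 533.01 s.
This is linear first-order; T(t) = T_ss + (T₀ − T_ss) e^(−t/τ).
T(227) = 89.200 + (-14.100)·0.65319 = 79.990 °C.

80.0 °C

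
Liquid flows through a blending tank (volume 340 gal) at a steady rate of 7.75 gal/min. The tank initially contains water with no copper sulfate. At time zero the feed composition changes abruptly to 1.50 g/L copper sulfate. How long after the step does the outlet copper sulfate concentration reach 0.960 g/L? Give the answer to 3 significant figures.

44.8 min

Species balance: V dC/dt = Q(C_in − C) ⇒ τ = V/Q = 43.871 min.
C(t) = C_in + (C₀ − C_in) e^(−t/τ). Set C = 0.960 and solve for t:
e^(−t/τ) = (C − C_in)/(C₀ − C_in) = (0.960 − 1.50)/(0 − 1.50) = 0.36000
t = −τ ln(…) = 43.871 × 1.0217 = 44.821 min.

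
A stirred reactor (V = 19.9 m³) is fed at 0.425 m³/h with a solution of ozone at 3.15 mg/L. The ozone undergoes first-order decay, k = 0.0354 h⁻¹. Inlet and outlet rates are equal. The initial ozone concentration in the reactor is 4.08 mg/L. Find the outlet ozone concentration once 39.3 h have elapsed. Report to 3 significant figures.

Species balance: V dC/dt = Q C_in − Q C − k V C.
dC/dt = (Q/V) C_in − (Q/V + k) C; effective rate a = Q/V + k = 0.021357 + 0.0354 = 0.056757 h⁻¹.
C_ss = Q C_in/(Q + kV) = 1.1853 mg/L; C(t) = C_ss + (C₀ − C_ss) e^(−a t).
C(39.3) = 1.1853 + (2.8947)·e^(−0.056757·39.3) = 1.1853 + (2.8947)·0.10747 = 1.4964 mg/L.

1.50 mg/L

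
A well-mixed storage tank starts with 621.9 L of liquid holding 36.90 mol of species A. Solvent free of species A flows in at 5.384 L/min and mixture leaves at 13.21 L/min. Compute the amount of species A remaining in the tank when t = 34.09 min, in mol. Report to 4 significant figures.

Let m(t) be the amount of species A. Volume: V(t) = V₀ + (Q_in − Q_out) t = 621.9 − 7.82600 t; V(34.09) = 355.112 L.
No species A enters, so dm/dt = −Q_out · (m/V).
dm/m = −Q_out dt/(V₀ − 7.82600 t); integrating gives ln(m/m₀) = −(Q_out/(Q_in−Q_out)) ln(V/V₀).
m = m₀ (V₀/V)^(Q_out/(Q_in−Q_out)) = 36.90 × (621.9/355.112)^(-1.68796) = 14.3302 mol.

14.33 mol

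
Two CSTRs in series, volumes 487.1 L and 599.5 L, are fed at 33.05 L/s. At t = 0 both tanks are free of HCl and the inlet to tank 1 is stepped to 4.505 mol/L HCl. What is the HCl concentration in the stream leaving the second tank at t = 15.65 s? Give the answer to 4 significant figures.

Each tank obeys Vᵢ dCᵢ/dt = Q(Cᵢ₋₁ − Cᵢ), so τᵢ = Vᵢ/Q.
τ₁ = 487.1/33.05 = 14.7383 s; τ₂ = 599.5/33.05 = 18.1392 s.
Tank 1: C₁ = C_in(1 − e^(−t/τ₁)). Tank 2 (τ₁ ≠ τ₂): C₂ = C_in[1 − (τ₁ e^(−t/τ₁) − τ₂ e^(−t/τ₂))/(τ₁ − τ₂)].
At t = 15.65: e^(−t/τ₁) = 0.345812, e^(−t/τ₂) = 0.421990.
C₂ = 4.505·[1 − (14.7383·0.345812 − 18.1392·0.421990)/(-3.40091)] = 4.505·0.247880 = 1.11670 mol/L.

1.117 mol/L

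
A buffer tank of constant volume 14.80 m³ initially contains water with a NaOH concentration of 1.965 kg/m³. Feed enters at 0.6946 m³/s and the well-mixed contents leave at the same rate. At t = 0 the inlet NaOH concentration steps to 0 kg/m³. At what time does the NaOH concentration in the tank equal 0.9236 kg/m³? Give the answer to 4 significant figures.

16.09 s

Species balance: V dC/dt = Q(C_in − C) ⇒ τ = V/Q = 21.3072 s.
C(t) = C_in + (C₀ − C_in) e^(−t/τ). Set C = 0.9236 and solve for t:
e^(−t/τ) = (C − C_in)/(C₀ − C_in) = (0.9236 − 0)/(1.965 − 0) = 0.470025
t = −τ ln(…) = 21.3072 × 0.754968 = 16.0863 s.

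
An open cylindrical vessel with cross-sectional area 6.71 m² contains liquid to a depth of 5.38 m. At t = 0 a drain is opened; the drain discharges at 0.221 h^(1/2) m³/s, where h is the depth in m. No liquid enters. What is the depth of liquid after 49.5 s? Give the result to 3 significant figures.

2.26 m

With no inflow, A dh/dt = −0.221 √h.
Separate and integrate: 2(√h − √h₀) = −(0.221/A) t.
√h = √5.38 − 0.221·49.5/(2·6.71) = 2.3195 − 0.81516 = 1.5043.
h = 1.5043² = 2.2630 m.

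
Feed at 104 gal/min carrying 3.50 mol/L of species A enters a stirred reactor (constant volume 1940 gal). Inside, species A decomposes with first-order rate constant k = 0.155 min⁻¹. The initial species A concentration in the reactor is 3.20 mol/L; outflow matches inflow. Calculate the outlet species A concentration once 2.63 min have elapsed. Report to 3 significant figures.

2.23 mol/L

Species balance: V dC/dt = Q C_in − Q C − k V C.
dC/dt = (Q/V) C_in − (Q/V + k) C; effective rate a = Q/V + k = 0.053608 + 0.155 = 0.20861 min⁻¹.
C_ss = Q C_in/(Q + kV) = 0.89943 mol/L; C(t) = C_ss + (C₀ − C_ss) e^(−a t).
C(2.63) = 0.89943 + (2.3006)·e^(−0.20861·2.63) = 0.89943 + (2.3006)·0.57774 = 2.2286 mol/L.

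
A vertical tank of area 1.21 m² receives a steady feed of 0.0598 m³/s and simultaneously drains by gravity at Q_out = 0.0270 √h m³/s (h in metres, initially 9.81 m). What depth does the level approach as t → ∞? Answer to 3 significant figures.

4.91 m

Accumulation of liquid (constant cross-section A): A dh/dt = Q_in − 0.0270 √h. At steady state dh/dt = 0:
Q_in = 0.0270 √h_ss ⇒ √h_ss = 0.0598/0.0270 = 2.2148.
h_ss = 2.2148² = 4.9054 m. (Since h₀ = 9.81 m > h_ss, the level will fall toward this value.)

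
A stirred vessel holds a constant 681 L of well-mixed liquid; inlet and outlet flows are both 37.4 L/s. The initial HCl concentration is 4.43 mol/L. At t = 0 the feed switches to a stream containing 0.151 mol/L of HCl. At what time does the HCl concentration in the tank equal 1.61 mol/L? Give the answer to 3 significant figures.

19.6 s

Accumulation = in − out for the solute gives V dC/dt = Q(C_in − C), so τ = V/Q = 18.209 s.
C(t) = C_in + (C₀ − C_in) e^(−t/τ). Set C = 1.61 and solve for t:
e^(−t/τ) = (C − C_in)/(C₀ − C_in) = (1.61 − 0.151)/(4.43 − 0.151) = 0.34097
t = −τ ln(…) = 18.209 × 1.0760 = 19.592 s.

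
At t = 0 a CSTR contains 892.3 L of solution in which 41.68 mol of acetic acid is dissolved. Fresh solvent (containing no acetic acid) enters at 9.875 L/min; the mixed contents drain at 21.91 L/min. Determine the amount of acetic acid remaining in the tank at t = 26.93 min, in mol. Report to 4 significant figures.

18.33 mol

Let m(t) be the amount of acetic acid. Volume: V(t) = V₀ + (Q_in − Q_out) t = 892.3 − 12.0350 t; V(26.93) = 568.197 L.
No acetic acid enters, so dm/dt = −Q_out · (m/V).
dm/m = −Q_out dt/(V₀ − 12.0350 t); integrating gives ln(m/m₀) = −(Q_out/(Q_in−Q_out)) ln(V/V₀).
m = m₀ (V₀/V)^(Q_out/(Q_in−Q_out)) = 41.68 × (892.3/568.197)^(-1.82052) = 18.3267 mol.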